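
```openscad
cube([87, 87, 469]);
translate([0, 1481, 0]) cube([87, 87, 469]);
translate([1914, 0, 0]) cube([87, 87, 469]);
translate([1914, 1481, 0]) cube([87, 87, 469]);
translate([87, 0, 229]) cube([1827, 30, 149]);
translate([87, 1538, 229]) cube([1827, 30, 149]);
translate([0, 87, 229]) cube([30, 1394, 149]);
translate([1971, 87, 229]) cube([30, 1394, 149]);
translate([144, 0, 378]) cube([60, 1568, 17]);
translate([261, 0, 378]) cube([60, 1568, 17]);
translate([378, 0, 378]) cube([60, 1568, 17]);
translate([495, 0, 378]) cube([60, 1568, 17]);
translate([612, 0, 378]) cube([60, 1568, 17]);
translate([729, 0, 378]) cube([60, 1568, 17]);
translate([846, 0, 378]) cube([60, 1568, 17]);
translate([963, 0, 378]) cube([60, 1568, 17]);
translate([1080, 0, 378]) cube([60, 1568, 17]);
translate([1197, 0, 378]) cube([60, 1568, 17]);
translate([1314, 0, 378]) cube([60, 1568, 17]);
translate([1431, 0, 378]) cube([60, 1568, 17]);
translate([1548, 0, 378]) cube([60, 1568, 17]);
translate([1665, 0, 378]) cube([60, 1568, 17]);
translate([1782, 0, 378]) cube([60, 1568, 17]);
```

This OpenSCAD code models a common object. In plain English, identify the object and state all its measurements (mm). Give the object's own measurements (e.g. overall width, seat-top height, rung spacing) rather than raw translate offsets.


A bed frame 2001 mm long (x) by 1568 mm wide (y). Four 87×87 mm corner posts, 469 mm tall, at the corners of the footprint. Four rails of 30 mm thickness and 149 mm height run between adjacent posts with their undersides at z = 229 mm, their outer faces flush with the outside of the frame (the two x-running rails run between the posts' inner faces; the two y-running rails run between the posts' inner faces). 15 slats, each 60 mm wide (x) and 17 mm thick, lie across the top of the two x-running rails, running the full 1568 mm width of the frame in y; along x they sit between the end posts with a 57 mm gap after the −x posts and between neighbouring slats, leaving 72 mm before the +x posts.


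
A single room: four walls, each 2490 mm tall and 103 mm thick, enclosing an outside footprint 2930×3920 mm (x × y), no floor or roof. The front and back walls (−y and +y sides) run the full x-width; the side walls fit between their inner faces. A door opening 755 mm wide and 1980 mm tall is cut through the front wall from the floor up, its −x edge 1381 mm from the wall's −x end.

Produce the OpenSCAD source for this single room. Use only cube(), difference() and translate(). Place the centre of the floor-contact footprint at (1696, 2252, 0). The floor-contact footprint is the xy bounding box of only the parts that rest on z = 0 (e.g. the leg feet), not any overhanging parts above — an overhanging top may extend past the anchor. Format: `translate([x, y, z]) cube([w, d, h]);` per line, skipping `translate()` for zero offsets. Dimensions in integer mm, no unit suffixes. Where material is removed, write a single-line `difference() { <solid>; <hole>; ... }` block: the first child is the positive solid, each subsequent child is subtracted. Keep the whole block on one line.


difference() { translate([231, 292, 0]) cube([2930, 103, 2490]); translate([1612, 292, 0]) cube([755, 103, 1980]); }
translate([231, 4109, 0]) cube([2930, 103, 2490]);
translate([231, 395, 0]) cube([103, 3714, 2490]);
translate([3058, 395, 0]) cube([103, 3714, 2490]);


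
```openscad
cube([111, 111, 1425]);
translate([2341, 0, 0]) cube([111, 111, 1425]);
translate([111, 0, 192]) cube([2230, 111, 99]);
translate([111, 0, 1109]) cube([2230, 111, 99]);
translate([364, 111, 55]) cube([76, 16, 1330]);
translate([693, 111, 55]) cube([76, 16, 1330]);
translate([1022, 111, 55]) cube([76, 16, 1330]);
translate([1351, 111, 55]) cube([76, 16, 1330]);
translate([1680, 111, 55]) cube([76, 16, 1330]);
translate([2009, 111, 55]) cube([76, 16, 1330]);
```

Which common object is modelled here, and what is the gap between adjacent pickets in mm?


A fence section. The picket gap is 253 mm.

Two posts, two rails, 6 pickets — a fence section. Span 2230 mm holds 6 pickets of 76 mm with 7 equal gaps: ⌊(2230 − 6·76) / 7⌋ = 253 mm.


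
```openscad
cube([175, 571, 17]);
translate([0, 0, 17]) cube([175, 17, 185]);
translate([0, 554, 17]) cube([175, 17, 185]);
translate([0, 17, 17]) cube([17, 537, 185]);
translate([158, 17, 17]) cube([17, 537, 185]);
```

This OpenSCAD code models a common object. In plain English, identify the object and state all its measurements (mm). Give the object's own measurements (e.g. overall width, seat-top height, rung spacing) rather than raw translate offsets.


An open-topped rectangular box: outside dimensions 175×571×202 mm, with a uniform wall and base thickness of 17 mm. The base is a full 175×571 slab on the floor; four walls sit on top of the base. The front and back walls (the −y and +y sides) span the full width; the two side walls fit between them.


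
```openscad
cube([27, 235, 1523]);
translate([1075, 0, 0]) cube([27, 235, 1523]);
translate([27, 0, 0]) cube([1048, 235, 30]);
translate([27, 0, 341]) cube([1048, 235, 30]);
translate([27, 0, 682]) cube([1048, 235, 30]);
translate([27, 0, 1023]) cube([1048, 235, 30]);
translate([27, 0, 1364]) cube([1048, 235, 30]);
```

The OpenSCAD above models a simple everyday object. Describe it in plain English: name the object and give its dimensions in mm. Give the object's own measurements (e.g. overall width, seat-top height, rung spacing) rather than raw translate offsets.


An open bookshelf. Two side panels, each 27 mm thick, 235 mm deep and 1523 mm tall, stand 1102 mm apart (outside-to-outside). Between them sit 5 shelves, each 30 mm thick and 235 mm deep, spanning the full gap between the sides. The bottom shelf rests on the floor (its underside at z = 0) and the clear gap between one shelf's top and the next shelf's underside is 311 mm.


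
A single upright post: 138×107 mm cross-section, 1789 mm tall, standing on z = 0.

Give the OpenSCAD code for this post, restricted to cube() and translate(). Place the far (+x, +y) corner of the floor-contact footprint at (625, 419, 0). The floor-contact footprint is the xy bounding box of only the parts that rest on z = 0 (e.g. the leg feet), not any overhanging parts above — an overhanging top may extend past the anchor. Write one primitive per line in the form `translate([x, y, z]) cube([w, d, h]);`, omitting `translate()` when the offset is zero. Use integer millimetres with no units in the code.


translate([487, 312, 0]) cube([138, 107, 1789]);


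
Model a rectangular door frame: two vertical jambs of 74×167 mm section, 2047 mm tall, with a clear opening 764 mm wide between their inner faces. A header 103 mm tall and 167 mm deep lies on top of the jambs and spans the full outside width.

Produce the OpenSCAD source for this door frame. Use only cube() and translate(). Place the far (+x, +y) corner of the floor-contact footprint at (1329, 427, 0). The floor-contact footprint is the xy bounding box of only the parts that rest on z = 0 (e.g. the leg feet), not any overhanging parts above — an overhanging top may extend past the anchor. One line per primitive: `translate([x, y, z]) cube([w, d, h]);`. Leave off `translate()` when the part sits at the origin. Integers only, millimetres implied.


translate([417, 260, 0]) cube([74, 167, 2047]);
translate([1255, 260, 0]) cube([74, 167, 2047]);
translate([417, 260, 2047]) cube([912, 167, 103]);


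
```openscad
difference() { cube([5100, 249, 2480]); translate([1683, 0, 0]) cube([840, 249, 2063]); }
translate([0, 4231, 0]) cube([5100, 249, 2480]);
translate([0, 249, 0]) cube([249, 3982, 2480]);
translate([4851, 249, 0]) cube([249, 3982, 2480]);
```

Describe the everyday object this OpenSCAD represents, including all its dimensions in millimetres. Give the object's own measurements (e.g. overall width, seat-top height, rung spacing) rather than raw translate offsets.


A single room: four walls, each 2480 mm tall and 249 mm thick, enclosing an outside footprint 5100×4480 mm (x × y), no floor or roof. The front and back walls (−y and +y sides) run the full x-width; the side walls fit between their inner faces. A door opening 840 mm wide and 2063 mm tall is cut through the front wall from the floor up, its −x edge 1683 mm from the wall's −x end.


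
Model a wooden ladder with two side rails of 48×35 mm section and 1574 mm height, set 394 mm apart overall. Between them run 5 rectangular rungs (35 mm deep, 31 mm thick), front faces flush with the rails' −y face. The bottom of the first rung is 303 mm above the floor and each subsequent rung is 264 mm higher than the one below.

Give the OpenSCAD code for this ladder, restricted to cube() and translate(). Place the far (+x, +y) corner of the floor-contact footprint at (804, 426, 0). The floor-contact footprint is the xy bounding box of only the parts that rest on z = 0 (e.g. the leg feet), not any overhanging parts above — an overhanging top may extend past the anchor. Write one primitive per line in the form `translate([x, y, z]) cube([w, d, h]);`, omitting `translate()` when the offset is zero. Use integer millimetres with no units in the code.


translate([410, 391, 0]) cube([48, 35, 1574]);
translate([756, 391, 0]) cube([48, 35, 1574]);
translate([458, 391, 303]) cube([298, 35, 31]);
translate([458, 391, 567]) cube([298, 35, 31]);
translate([458, 391, 831]) cube([298, 35, 31]);
translate([458, 391, 1095]) cube([298, 35, 31]);
translate([458, 391, 1359]) cube([298, 35, 31]);


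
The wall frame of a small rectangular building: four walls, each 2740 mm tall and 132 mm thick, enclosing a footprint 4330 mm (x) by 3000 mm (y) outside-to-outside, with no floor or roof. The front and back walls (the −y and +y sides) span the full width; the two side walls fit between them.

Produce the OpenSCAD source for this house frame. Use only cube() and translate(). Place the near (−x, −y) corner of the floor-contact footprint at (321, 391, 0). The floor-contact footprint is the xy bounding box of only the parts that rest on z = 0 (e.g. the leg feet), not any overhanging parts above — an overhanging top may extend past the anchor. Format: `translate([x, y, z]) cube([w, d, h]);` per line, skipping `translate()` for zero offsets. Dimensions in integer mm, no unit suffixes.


translate([321, 391, 0]) cube([4330, 132, 2740]);
translate([321, 3259, 0]) cube([4330, 132, 2740]);
translate([321, 523, 0]) cube([132, 2736, 2740]);
translate([4519, 523, 0]) cube([132, 2736, 2740]);


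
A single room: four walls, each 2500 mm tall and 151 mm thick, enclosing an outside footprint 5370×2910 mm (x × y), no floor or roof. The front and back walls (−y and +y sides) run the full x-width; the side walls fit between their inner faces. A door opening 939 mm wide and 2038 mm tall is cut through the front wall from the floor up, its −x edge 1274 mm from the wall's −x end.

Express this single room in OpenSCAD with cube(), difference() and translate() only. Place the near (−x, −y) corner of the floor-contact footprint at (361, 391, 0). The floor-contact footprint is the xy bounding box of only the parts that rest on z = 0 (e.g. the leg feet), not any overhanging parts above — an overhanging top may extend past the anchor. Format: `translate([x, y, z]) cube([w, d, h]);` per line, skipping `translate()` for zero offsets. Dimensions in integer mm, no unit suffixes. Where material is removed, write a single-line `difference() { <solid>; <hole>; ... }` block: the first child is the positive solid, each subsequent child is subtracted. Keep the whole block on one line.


difference() { translate([361, 391, 0]) cube([5370, 151, 2500]); translate([1635, 391, 0]) cube([939, 151, 2038]); }
translate([361, 3150, 0]) cube([5370, 151, 2500]);
translate([361, 542, 0]) cube([151, 2608, 2500]);
translate([5580, 542, 0]) cube([151, 2608, 2500]);


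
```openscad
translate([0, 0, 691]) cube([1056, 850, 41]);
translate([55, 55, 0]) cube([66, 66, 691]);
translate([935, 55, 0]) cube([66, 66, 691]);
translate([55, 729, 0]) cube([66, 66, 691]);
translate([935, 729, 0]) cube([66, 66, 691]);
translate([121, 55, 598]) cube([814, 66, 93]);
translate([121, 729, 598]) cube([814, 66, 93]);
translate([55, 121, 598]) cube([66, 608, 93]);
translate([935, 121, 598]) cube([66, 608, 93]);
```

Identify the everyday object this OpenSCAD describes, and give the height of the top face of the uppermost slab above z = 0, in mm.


A table. The table height is 732 mm.

A 1056×850×41 slab sits at z = 691 on four 66 mm square posts — a table. The top surface is at 691 + 41 = 732 mm.


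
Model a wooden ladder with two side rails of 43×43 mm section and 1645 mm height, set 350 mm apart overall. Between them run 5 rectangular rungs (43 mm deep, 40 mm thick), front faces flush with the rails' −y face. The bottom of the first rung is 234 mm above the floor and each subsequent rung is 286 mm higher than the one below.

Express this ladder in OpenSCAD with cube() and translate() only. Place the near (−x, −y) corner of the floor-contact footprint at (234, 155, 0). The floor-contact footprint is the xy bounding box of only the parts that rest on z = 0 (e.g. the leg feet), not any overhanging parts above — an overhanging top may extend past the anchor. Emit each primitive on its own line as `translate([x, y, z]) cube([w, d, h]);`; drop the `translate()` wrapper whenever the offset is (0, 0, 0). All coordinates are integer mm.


translate([234, 155, 0]) cube([43, 43, 1645]);
translate([541, 155, 0]) cube([43, 43, 1645]);
translate([277, 155, 234]) cube([264, 43, 40]);
translate([277, 155, 520]) cube([264, 43, 40]);
translate([277, 155, 806]) cube([264, 43, 40]);
translate([277, 155, 1092]) cube([264, 43, 40]);
translate([277, 155, 1378]) cube([264, 43, 40]);


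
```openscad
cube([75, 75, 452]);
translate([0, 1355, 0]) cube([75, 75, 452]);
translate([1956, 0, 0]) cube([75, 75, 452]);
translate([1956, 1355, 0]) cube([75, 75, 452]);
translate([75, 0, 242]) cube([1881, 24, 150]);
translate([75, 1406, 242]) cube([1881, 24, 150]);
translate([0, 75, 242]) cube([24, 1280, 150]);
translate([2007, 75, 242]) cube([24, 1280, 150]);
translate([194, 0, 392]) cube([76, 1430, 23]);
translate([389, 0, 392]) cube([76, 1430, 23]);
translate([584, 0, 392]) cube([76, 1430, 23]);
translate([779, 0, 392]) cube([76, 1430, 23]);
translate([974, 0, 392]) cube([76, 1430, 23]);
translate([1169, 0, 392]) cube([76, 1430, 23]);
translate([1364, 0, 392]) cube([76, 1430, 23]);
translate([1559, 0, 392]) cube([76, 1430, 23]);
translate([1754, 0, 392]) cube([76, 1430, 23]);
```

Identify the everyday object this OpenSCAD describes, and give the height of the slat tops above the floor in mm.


A bed frame. The slat-top height is 415 mm.

Four posts, four rails, and a row of slats — a bed frame. Slats sit on the rails at z = 242 + 150 = 392; with slat thickness 23, the top is 415 mm.


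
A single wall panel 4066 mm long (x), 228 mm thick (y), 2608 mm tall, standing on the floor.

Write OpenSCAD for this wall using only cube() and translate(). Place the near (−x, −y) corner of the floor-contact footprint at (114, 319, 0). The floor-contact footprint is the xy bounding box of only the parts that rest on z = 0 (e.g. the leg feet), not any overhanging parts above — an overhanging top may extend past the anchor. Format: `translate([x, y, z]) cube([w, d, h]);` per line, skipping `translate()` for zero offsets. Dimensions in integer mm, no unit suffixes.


translate([114, 319, 0]) cube([4066, 228, 2608]);


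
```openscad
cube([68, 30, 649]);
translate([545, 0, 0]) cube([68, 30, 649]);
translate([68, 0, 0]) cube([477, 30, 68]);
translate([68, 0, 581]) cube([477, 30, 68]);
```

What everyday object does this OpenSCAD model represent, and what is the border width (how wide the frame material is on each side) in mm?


A picture frame. The border width is 68 mm.

Four thin pieces enclosing a rectangular opening — a picture frame. The two full-height stiles are 649 mm tall; the top rail sits at z = 581 and is 68 mm tall, so the border above the opening is 649 − 581 = 68 mm, matching the stile x-width.


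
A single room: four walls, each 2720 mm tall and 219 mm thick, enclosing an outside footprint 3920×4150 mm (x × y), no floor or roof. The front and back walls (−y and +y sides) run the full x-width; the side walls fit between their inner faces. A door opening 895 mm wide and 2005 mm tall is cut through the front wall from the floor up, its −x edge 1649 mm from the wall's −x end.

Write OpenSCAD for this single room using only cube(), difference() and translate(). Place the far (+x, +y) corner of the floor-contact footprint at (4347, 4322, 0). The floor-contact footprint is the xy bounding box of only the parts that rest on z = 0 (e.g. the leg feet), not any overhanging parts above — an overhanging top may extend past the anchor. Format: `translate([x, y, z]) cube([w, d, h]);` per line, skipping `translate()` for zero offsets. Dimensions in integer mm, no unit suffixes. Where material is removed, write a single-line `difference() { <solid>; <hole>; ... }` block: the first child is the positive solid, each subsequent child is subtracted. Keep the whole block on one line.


difference() { translate([427, 172, 0]) cube([3920, 219, 2720]); translate([2076, 172, 0]) cube([895, 219, 2005]); }
translate([427, 4103, 0]) cube([3920, 219, 2720]);
translate([427, 391, 0]) cube([219, 3712, 2720]);
translate([4128, 391, 0]) cube([219, 3712, 2720]);


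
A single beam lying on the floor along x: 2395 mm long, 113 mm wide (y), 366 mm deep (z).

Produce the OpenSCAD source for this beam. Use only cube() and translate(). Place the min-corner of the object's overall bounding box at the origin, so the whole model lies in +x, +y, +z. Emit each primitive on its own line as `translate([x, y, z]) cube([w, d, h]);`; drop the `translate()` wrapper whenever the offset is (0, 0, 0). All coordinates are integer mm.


cube([2395, 113, 366]);


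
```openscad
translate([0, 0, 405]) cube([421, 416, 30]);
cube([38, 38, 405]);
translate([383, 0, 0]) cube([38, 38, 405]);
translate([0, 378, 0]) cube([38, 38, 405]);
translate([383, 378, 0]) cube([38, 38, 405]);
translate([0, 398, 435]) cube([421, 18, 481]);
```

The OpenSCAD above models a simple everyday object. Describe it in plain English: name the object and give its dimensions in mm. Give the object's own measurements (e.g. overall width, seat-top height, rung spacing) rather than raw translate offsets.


A chair. The seat is a 421×416×30 mm slab with its top at z = 435 mm, on four 38×38 mm corner legs (flush with the seat edges, standing on z = 0). A flat backrest 18 mm thick, 481 mm tall, spans the full seat width and rises from the seat top along its +y edge, rear face flush with the rear of the seat.


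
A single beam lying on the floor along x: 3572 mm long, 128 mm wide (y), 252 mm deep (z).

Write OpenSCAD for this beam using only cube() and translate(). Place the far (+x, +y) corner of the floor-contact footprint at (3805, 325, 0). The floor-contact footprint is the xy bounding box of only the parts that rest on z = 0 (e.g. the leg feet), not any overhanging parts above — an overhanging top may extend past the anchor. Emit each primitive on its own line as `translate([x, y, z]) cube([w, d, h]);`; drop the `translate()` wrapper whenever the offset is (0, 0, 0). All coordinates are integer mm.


translate([233, 197, 0]) cube([3572, 128, 252]);


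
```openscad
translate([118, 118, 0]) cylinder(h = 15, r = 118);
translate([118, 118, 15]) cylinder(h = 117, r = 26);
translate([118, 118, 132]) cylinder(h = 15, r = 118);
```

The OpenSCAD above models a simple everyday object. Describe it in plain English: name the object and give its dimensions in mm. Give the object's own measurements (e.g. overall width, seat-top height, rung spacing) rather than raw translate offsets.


A spool: two coaxial disc flanges of radius 118 mm and thickness 15 mm, joined by a core cylinder of radius 26 mm and height 117 mm. The lower flange rests on z = 0 and the three cylinders share a vertical axis.


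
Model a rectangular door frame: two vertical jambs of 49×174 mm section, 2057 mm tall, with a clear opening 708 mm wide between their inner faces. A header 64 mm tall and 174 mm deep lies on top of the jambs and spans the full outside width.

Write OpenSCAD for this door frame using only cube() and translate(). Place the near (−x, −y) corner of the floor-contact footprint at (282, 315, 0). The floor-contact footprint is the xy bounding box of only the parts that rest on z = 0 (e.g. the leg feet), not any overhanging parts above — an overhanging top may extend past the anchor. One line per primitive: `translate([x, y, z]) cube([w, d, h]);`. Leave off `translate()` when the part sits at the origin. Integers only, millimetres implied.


translate([282, 315, 0]) cube([49, 174, 2057]);
translate([1039, 315, 0]) cube([49, 174, 2057]);
translate([282, 315, 2057]) cube([806, 174, 64]);


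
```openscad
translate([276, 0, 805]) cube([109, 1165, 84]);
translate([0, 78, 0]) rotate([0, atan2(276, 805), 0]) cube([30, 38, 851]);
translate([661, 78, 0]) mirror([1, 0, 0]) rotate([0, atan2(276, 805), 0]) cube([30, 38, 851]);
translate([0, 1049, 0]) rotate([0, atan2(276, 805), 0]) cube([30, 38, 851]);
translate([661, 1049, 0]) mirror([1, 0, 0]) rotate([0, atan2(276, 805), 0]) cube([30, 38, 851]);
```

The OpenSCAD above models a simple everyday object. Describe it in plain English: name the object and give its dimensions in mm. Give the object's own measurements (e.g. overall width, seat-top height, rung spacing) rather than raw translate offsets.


A sawhorse. A 109×1165×84 mm beam (x, y, z) sits on two A-frame leg pairs. Each pair is two raked legs of 30×38 mm section (38 mm along y) splaying symmetrically in x. Each leg rises 805 mm vertically over 276 mm of horizontal reach and is 851 mm long along its own axis. Every leg's outer bottom edge rests on the floor and its outer top edge meets a bottom edge of the beam — the left legs (tilting toward +x) meet the beam's −x bottom edge, the right legs (their mirror images, tilting toward −x) meet its +x bottom edge — so the leg tops tuck under the beam, the beam's underside is 805 mm above the floor, and the feet are 661 mm apart outside-to-outside with the beam centred between them. The two leg pairs are set in 78 mm from either end of the beam.


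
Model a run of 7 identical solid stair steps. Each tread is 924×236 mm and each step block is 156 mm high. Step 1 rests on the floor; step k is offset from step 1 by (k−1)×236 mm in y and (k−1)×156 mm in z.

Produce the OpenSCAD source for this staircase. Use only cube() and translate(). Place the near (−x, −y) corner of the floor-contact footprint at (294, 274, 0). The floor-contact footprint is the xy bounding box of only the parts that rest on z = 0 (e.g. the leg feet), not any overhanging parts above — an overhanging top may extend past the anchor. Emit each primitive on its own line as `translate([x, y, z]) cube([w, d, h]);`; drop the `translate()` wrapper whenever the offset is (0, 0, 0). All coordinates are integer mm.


translate([294, 274, 0]) cube([924, 236, 156]);
translate([294, 510, 156]) cube([924, 236, 156]);
translate([294, 746, 312]) cube([924, 236, 156]);
translate([294, 982, 468]) cube([924, 236, 156]);
translate([294, 1218, 624]) cube([924, 236, 156]);
translate([294, 1454, 780]) cube([924, 236, 156]);
translate([294, 1690, 936]) cube([924, 236, 156]);


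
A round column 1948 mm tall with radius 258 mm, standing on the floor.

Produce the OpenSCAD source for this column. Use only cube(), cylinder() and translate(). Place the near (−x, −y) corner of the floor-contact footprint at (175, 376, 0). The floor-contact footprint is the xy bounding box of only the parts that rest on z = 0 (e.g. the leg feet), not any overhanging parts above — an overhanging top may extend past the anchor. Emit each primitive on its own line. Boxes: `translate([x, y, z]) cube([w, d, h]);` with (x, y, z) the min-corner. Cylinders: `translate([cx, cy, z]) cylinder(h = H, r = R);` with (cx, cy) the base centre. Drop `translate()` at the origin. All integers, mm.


translate([433, 634, 0]) cylinder(h = 1948, r = 258);


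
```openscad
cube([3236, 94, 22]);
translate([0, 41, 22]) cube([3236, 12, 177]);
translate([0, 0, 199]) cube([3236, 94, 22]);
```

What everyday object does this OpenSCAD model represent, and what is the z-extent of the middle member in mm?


An I-beam. The web height is 177 mm.

Two wide flanges with a thin centred web — an I-beam. Overall 221 mm minus two 22 mm flanges gives a web of 221 − 2·22 = 177 mm.


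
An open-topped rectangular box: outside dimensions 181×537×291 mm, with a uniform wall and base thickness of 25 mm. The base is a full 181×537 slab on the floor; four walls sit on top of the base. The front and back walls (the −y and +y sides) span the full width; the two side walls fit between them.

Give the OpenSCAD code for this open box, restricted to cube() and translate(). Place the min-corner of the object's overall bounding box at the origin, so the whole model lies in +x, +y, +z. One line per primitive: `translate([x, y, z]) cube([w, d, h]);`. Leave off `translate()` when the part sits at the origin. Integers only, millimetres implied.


cube([181, 537, 25]);
translate([0, 0, 25]) cube([181, 25, 266]);
translate([0, 512, 25]) cube([181, 25, 266]);
translate([0, 25, 25]) cube([25, 487, 266]);
translate([156, 25, 25]) cube([25, 487, 266]);


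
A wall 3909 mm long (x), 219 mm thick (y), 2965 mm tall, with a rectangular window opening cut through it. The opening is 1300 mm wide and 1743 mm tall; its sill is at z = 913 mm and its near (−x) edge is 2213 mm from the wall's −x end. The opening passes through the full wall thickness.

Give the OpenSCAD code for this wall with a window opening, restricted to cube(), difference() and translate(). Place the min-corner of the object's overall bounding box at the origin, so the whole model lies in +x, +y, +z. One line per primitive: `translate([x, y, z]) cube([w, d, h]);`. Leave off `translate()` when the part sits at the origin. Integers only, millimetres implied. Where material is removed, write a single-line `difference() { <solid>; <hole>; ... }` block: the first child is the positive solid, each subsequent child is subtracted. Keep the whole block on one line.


difference() { cube([3909, 219, 2965]); translate([2213, 0, 913]) cube([1300, 219, 1743]); }


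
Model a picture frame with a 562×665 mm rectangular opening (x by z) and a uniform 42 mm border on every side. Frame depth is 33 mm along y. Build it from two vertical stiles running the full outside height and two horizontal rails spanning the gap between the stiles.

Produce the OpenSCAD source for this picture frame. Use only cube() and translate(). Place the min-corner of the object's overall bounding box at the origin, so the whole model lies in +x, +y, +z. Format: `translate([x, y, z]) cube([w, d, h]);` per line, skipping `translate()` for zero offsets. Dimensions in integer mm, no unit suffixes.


cube([42, 33, 749]);
translate([604, 0, 0]) cube([42, 33, 749]);
translate([42, 0, 0]) cube([562, 33, 42]);
translate([42, 0, 707]) cube([562, 33, 42]);


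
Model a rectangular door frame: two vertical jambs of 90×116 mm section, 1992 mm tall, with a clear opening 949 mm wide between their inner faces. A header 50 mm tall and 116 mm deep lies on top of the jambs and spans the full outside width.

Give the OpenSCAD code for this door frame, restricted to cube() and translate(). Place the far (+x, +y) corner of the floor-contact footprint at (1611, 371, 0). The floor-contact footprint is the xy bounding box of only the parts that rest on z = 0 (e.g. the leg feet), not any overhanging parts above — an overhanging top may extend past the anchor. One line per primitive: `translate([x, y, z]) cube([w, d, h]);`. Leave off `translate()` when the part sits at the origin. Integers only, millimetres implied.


translate([482, 255, 0]) cube([90, 116, 1992]);
translate([1521, 255, 0]) cube([90, 116, 1992]);
translate([482, 255, 1992]) cube([1129, 116, 50]);


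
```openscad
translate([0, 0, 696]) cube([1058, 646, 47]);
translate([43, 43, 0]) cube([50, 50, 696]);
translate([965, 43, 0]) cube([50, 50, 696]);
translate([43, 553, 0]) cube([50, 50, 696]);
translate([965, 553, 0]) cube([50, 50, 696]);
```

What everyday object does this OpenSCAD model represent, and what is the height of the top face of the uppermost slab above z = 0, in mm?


A table. The table height is 743 mm.

A 1058×646×47 slab sits at z = 696 on four 50 mm square posts — a table. The top surface is at 696 + 47 = 743 mm.


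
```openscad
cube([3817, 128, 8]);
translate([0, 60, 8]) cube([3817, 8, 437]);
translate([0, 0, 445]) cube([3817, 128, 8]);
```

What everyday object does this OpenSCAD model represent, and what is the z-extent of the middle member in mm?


An I-beam. The web height is 437 mm.

Two wide flanges with a thin centred web — an I-beam. Overall 453 mm minus two 8 mm flanges gives a web of 453 − 2·8 = 437 mm.


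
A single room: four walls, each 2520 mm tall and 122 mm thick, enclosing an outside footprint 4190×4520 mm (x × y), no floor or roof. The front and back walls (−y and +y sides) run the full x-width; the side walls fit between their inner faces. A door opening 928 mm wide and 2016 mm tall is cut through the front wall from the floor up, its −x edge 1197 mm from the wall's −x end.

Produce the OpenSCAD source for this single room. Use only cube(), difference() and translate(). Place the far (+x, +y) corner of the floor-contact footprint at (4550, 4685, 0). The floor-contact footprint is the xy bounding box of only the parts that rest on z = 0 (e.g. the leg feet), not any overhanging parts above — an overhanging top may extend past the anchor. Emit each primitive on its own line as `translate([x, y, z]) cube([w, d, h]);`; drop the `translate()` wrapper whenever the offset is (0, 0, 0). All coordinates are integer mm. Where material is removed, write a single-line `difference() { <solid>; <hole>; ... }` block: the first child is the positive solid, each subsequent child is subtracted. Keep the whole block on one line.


difference() { translate([360, 165, 0]) cube([4190, 122, 2520]); translate([1557, 165, 0]) cube([928, 122, 2016]); }
translate([360, 4563, 0]) cube([4190, 122, 2520]);
translate([360, 287, 0]) cube([122, 4276, 2520]);
translate([4428, 287, 0]) cube([122, 4276, 2520]);


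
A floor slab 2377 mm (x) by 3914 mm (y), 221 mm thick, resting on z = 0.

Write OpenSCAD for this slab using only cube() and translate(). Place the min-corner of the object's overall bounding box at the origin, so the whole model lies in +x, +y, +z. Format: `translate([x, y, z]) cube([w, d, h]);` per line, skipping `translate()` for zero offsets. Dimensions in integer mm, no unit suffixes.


cube([2377, 3914, 221]);


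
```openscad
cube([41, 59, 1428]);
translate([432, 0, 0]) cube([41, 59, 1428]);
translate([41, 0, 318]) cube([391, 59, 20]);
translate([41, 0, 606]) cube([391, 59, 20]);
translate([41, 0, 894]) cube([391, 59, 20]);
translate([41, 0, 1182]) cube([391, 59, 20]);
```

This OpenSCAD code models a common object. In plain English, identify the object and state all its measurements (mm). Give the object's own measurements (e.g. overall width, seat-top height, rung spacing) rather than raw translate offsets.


A straight ladder. Two 41×59 mm vertical rails, 1428 mm tall, stand 473 mm apart (outside-to-outside) with their front faces coplanar on the −y side. 4 rungs, each 59 mm deep and 20 mm tall, span between the inner faces of the rails, front faces flush with the rails. The lowest rung's underside is at z = 318 mm and rungs are spaced 288 mm apart (underside to underside).


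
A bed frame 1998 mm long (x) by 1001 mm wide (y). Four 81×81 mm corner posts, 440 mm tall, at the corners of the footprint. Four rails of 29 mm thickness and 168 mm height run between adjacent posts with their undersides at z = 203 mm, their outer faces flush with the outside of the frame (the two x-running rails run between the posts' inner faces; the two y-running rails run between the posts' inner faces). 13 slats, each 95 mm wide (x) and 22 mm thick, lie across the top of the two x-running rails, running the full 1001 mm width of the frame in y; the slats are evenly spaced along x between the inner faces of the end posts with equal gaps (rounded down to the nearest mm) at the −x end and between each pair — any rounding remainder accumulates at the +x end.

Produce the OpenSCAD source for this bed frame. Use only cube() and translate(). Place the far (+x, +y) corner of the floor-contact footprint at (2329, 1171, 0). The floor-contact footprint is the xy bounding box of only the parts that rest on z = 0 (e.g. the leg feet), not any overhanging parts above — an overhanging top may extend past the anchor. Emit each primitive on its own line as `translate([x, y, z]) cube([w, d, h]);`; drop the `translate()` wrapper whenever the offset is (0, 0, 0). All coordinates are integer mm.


// slat z = rail_z + rail_h = 203 + 168 = 371
// slat gap = ⌊(1836 − 13·95) / 14⌋ = 42
translate([331, 170, 0]) cube([81, 81, 440]);
translate([331, 1090, 0]) cube([81, 81, 440]);
translate([2248, 170, 0]) cube([81, 81, 440]);
translate([2248, 1090, 0]) cube([81, 81, 440]);
translate([412, 170, 203]) cube([1836, 29, 168]);
translate([412, 1142, 203]) cube([1836, 29, 168]);
translate([331, 251, 203]) cube([29, 839, 168]);
translate([2300, 251, 203]) cube([29, 839, 168]);
translate([454, 170, 371]) cube([95, 1001, 22]);
translate([591, 170, 371]) cube([95, 1001, 22]);
translate([728, 170, 371]) cube([95, 1001, 22]);
translate([865, 170, 371]) cube([95, 1001, 22]);
translate([1002, 170, 371]) cube([95, 1001, 22]);
translate([1139, 170, 371]) cube([95, 1001, 22]);
translate([1276, 170, 371]) cube([95, 1001, 22]);
translate([1413, 170, 371]) cube([95, 1001, 22]);
translate([1550, 170, 371]) cube([95, 1001, 22]);
translate([1687, 170, 371]) cube([95, 1001, 22]);
translate([1824, 170, 371]) cube([95, 1001, 22]);
translate([1961, 170, 371]) cube([95, 1001, 22]);
translate([2098, 170, 371]) cube([95, 1001, 22]);


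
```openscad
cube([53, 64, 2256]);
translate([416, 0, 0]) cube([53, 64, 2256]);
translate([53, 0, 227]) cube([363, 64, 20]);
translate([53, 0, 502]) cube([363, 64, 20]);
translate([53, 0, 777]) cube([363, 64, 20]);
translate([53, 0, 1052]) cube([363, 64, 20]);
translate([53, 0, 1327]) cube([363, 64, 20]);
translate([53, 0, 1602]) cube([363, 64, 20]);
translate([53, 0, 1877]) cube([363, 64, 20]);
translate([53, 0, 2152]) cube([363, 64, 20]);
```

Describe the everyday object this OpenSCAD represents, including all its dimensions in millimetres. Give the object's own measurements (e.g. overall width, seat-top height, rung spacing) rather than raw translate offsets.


A straight ladder. Two 53×64 mm vertical rails, 2256 mm tall, stand 469 mm apart (outside-to-outside) with their front faces coplanar on the −y side. 8 rungs, each 64 mm deep and 20 mm tall, span between the inner faces of the rails, front faces flush with the rails. The lowest rung's underside is at z = 227 mm and rungs are spaced 275 mm apart (underside to underside).


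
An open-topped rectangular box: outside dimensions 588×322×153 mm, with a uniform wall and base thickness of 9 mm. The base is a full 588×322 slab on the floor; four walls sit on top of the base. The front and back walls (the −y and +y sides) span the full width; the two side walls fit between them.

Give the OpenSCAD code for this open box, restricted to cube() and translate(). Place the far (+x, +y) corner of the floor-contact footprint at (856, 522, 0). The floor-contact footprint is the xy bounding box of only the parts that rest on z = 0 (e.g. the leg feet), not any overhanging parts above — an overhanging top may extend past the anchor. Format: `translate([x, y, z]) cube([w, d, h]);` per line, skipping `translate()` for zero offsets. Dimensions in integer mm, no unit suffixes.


translate([268, 200, 0]) cube([588, 322, 9]);
translate([268, 200, 9]) cube([588, 9, 144]);
translate([268, 513, 9]) cube([588, 9, 144]);
translate([268, 209, 9]) cube([9, 304, 144]);
translate([847, 209, 9]) cube([9, 304, 144]);


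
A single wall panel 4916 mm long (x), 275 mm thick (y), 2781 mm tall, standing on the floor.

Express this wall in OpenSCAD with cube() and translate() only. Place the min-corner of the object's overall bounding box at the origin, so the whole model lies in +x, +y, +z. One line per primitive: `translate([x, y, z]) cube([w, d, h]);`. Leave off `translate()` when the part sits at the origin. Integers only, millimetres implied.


cube([4916, 275, 2781]);


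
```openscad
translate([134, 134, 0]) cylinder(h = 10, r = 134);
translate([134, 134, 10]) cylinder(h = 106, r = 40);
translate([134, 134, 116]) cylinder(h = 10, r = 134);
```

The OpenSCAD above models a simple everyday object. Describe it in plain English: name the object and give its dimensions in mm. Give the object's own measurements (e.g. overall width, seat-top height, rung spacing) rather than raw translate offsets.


A spool: two coaxial disc flanges of radius 134 mm and thickness 10 mm, joined by a core cylinder of radius 40 mm and height 106 mm. The lower flange rests on z = 0 and the three cylinders share a vertical axis.


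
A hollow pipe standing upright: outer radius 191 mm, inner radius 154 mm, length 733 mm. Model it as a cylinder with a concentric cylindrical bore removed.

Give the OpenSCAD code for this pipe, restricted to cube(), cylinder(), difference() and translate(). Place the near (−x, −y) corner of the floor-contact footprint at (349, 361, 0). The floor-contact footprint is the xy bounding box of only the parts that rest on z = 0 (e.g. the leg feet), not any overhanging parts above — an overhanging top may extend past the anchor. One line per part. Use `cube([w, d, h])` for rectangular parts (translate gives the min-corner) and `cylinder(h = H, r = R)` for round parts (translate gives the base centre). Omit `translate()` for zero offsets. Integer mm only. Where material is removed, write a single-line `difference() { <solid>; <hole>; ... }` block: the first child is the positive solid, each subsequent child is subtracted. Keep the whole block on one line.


difference() { translate([540, 552, 0]) cylinder(h = 733, r = 191); translate([540, 552, 0]) cylinder(h = 733, r = 154); }


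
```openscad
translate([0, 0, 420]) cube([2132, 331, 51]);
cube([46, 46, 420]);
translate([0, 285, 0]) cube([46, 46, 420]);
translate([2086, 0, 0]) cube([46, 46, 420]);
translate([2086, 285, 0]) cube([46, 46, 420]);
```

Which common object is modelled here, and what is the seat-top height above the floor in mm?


A bench. The seat-top height is 471 mm.

A long slab on four corner posts — a bench. The slab sits at z = 420 with thickness 51, so the top is 420 + 51 = 471 mm.


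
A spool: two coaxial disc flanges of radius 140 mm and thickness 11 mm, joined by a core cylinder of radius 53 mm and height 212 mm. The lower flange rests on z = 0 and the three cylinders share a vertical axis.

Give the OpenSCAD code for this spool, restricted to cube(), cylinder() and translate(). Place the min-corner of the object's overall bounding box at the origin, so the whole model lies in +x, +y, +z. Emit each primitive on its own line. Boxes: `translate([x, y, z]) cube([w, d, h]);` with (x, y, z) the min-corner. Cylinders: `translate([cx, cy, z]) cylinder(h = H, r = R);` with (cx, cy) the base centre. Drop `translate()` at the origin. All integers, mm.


translate([140, 140, 0]) cylinder(h = 11, r = 140);
translate([140, 140, 11]) cylinder(h = 212, r = 53);
translate([140, 140, 223]) cylinder(h = 11, r = 140);


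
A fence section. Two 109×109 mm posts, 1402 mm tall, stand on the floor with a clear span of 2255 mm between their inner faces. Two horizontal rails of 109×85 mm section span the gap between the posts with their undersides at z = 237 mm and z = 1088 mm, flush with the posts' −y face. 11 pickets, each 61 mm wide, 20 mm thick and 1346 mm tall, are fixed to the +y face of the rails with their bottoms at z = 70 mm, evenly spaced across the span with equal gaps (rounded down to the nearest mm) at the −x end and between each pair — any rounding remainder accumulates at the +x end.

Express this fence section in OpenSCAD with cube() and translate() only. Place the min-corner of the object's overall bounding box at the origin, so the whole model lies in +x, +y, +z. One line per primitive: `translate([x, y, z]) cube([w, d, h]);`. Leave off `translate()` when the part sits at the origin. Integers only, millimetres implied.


cube([109, 109, 1402]);
translate([2364, 0, 0]) cube([109, 109, 1402]);
translate([109, 0, 237]) cube([2255, 109, 85]);
translate([109, 0, 1088]) cube([2255, 109, 85]);
translate([241, 109, 70]) cube([61, 20, 1346]);
translate([434, 109, 70]) cube([61, 20, 1346]);
translate([627, 109, 70]) cube([61, 20, 1346]);
translate([820, 109, 70]) cube([61, 20, 1346]);
translate([1013, 109, 70]) cube([61, 20, 1346]);
translate([1206, 109, 70]) cube([61, 20, 1346]);
translate([1399, 109, 70]) cube([61, 20, 1346]);
translate([1592, 109, 70]) cube([61, 20, 1346]);
translate([1785, 109, 70]) cube([61, 20, 1346]);
translate([1978, 109, 70]) cube([61, 20, 1346]);
translate([2171, 109, 70]) cube([61, 20, 1346]);
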